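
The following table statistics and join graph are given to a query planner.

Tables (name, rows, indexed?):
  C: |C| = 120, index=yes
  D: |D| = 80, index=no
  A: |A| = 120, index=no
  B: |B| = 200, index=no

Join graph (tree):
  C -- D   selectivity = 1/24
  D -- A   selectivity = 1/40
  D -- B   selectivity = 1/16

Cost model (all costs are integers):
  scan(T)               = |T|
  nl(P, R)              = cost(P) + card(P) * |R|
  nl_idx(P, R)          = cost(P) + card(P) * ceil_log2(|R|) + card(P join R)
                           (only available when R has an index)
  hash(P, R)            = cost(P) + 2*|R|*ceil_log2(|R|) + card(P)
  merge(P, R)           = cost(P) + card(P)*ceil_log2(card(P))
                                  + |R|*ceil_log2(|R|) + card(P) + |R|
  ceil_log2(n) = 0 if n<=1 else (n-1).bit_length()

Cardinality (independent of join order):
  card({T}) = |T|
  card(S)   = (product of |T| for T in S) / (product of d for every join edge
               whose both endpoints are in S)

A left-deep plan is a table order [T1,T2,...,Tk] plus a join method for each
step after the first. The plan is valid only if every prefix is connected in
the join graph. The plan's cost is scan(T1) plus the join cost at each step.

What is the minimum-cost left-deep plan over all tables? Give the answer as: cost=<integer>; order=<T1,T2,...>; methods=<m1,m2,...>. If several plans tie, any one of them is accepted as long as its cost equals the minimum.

cost=7520; order=D,C,A,B; methods=nl_idx,hash,hash

Selinger DP (subsets sized 1..n):
  {C}: scan cost=120, card=120
  {D}: scan cost=80, card=80
  {A}: scan cost=120, card=120
  {B}: scan cost=200, card=200
  {CD}: card=400; try (C,nl_idx)→1040, (D,hash)→1360, (C,merge)→1680, (D,merge)→1720, (C,hash)→1840, (C,nl)→9680 …(+1); best=1040 via (C,nl_idx)
  {AD}: card=240; try (D,hash)→1360, (A,merge)→1680, (D,merge)→1720, (A,hash)→1840, (A,nl)→9680, (D,nl)→9720; best=1360 via (D,hash)
  {BD}: card=1000; try (D,hash)→1520, (B,merge)→2520, (D,merge)→2640, (B,hash)→3360, (B,nl)→16080, (D,nl)→16200; best=1520 via (D,hash)
  {ACD}: card=1200; try (A,hash)→3120, (C,hash)→3280, (C,nl_idx)→4240, (C,merge)→4480, (A,merge)→6000, (C,nl)→30160 …(+1); best=3120 via (A,hash)
  {BCD}: card=5000; try (C,hash)→4200, (B,hash)→4640, (B,merge)→6840, (C,merge)→13480, (C,nl_idx)→13520, (B,nl)→81040 …(+1); best=4200 via (C,hash)
  {ABD}: card=3000; try (A,hash)→4200, (B,hash)→4800, (B,merge)→5320, (A,merge)→13480, (B,nl)→49360, (A,nl)→121520; best=4200 via (A,hash)
  {ABCD}: card=15000; try (B,hash)→7520, (C,hash)→8880, (A,hash)→10880, (B,merge)→19320, (C,nl_idx)→40200, (C,merge)→44160 …(+4); best=7520 via (B,hash)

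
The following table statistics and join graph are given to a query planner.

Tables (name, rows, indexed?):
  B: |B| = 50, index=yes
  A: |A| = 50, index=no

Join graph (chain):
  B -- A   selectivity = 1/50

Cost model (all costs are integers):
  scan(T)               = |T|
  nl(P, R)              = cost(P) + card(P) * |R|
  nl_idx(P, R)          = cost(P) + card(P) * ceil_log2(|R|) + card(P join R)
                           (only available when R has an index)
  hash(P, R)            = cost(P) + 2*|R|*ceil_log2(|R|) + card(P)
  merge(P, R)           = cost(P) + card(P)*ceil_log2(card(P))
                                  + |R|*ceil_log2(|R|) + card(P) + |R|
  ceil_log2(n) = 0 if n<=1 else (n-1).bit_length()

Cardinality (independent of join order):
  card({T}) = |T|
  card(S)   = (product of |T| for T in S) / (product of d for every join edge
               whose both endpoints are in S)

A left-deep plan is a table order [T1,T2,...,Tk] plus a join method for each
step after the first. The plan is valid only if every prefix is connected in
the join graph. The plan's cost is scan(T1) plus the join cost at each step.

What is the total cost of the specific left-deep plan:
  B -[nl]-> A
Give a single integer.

step 1: scan B: cost=50, card=50
step 2: join A via nl
    card(P join A) = 50*50/(50) = 50
    cost = 50 + 50*50 = 2550

2550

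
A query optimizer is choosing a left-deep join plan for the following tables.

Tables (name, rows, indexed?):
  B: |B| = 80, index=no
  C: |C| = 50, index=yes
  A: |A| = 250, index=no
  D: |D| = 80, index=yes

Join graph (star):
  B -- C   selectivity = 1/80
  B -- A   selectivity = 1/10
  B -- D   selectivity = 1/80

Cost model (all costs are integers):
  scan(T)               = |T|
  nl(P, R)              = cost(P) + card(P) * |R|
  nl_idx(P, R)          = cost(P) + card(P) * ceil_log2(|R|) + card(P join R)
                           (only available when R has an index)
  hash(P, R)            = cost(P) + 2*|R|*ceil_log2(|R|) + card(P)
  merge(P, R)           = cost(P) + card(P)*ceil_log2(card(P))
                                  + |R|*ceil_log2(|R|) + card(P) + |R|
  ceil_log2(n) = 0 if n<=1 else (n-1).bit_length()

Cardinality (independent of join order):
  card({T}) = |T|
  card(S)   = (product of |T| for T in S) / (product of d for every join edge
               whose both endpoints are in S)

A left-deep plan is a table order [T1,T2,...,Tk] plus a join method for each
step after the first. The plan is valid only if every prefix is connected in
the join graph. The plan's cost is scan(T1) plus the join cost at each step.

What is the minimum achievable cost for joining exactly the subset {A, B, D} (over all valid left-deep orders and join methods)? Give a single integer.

3610

Selinger DP over subsets of {A,B,D}:
  {B}: scan cost=80, card=80
  {A}: scan cost=250, card=250
  {D}: scan cost=80, card=80
  {AB}: card=2000; try (B,hash)→1620, (A,merge)→2970, (B,merge)→3140, (A,hash)→4160, (A,nl)→20080, (B,nl)→20250; best=1620 via (B,hash)
  {BD}: card=80; try (D,nl_idx)→720, (D,hash)→1280, (B,hash)→1280, (D,merge)→1360, (B,merge)→1360, (D,nl)→6480 …(+1); best=720 via (D,nl_idx)
  {ABD}: card=2000; try (A,merge)→3610, (D,hash)→4740, (A,hash)→4800, (D,nl_idx)→17620, (A,nl)→20720, (D,merge)→26260 …(+1); best=3610 via (A,merge)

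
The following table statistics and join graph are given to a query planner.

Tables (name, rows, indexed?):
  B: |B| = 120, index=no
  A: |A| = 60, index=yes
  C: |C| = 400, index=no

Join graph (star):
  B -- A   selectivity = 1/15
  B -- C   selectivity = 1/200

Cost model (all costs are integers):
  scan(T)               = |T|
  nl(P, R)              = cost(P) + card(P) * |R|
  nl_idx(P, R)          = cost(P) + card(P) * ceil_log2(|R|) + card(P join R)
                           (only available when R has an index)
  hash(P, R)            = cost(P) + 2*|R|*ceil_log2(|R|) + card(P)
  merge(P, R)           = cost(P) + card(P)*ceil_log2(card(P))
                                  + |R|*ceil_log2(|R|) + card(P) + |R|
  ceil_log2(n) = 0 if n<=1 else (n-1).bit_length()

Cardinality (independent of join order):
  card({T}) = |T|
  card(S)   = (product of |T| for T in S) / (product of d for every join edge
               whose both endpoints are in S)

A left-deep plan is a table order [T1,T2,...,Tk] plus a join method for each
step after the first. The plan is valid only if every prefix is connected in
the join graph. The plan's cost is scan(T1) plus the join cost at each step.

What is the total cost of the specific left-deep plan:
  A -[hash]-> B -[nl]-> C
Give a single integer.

step 1: scan A: cost=60, card=60
step 2: join B via hash
    card(P join B) = 60*120/(15) = 480
    cost = 60 + 2*120*7 + 60 = 1800
step 3: join C via nl
    card(P join C) = 480*400/(200) = 960
    cost = 1800 + 480*400 = 193800

193800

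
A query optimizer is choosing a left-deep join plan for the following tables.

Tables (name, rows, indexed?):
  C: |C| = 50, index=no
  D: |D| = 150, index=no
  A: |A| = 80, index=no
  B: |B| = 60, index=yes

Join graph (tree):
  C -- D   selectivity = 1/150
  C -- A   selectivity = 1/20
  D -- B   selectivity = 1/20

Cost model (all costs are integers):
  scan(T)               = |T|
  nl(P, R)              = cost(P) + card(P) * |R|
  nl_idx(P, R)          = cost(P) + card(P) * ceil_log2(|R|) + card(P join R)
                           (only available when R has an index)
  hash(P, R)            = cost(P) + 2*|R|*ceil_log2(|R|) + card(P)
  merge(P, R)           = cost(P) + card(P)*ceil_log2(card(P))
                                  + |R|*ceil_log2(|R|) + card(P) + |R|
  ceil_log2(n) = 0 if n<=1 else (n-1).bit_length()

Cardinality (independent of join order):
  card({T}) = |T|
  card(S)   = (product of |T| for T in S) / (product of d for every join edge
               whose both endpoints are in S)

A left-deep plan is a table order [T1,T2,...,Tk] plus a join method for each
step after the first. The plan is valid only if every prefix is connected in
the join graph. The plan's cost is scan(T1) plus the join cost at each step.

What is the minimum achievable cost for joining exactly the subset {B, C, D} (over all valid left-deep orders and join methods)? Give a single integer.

Selinger DP over subsets of {B,C,D}:
  {C}: scan cost=50, card=50
  {D}: scan cost=150, card=150
  {B}: scan cost=60, card=60
  {CD}: card=50; try (C,hash)→900, (D,merge)→1750, (C,merge)→1850, (D,hash)→2500, (D,nl)→7550, (C,nl)→7650; best=900 via (C,hash)
  {BD}: card=450; try (B,hash)→1020, (B,nl_idx)→1500, (D,merge)→1830, (B,merge)→1920, (D,hash)→2520, (D,nl)→9060 …(+1); best=1020 via (B,hash)
  {BCD}: card=150; try (B,nl_idx)→1350, (B,hash)→1670, (B,merge)→1670, (C,hash)→2070, (B,nl)→3900, (C,merge)→5870 …(+1); best=1350 via (B,nl_idx)

1350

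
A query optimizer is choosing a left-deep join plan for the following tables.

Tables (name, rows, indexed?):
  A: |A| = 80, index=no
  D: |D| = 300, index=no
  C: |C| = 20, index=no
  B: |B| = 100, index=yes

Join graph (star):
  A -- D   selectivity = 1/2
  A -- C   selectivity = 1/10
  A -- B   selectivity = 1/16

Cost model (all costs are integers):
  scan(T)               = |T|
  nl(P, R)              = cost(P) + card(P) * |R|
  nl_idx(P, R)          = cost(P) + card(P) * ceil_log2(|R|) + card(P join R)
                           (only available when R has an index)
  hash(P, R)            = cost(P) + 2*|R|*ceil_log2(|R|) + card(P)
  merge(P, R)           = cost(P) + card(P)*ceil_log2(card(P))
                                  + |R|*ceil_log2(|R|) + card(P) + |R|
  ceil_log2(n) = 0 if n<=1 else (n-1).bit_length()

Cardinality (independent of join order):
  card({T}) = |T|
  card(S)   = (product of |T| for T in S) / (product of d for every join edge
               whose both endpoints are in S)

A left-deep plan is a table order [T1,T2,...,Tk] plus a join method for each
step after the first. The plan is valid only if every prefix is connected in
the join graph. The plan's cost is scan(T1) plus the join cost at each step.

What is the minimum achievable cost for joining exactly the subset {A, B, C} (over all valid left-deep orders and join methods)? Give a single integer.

1840

Selinger DP over subsets of {A,B,C}:
  {A}: scan cost=80, card=80
  {C}: scan cost=20, card=20
  {B}: scan cost=100, card=100
  {AC}: card=160; try (C,hash)→360, (A,merge)→780, (C,merge)→840, (A,hash)→1160, (A,nl)→1620, (C,nl)→1680; best=360 via (C,hash)
  {AB}: card=500; try (B,nl_idx)→1140, (A,hash)→1320, (B,merge)→1520, (A,merge)→1540, (B,hash)→1560, (B,nl)→8080 …(+1); best=1140 via (B,nl_idx)
  {ABC}: card=1000; try (C,hash)→1840, (B,hash)→1920, (B,nl_idx)→2480, (B,merge)→2600, (C,merge)→6260, (C,nl)→11140 …(+1); best=1840 via (C,hash)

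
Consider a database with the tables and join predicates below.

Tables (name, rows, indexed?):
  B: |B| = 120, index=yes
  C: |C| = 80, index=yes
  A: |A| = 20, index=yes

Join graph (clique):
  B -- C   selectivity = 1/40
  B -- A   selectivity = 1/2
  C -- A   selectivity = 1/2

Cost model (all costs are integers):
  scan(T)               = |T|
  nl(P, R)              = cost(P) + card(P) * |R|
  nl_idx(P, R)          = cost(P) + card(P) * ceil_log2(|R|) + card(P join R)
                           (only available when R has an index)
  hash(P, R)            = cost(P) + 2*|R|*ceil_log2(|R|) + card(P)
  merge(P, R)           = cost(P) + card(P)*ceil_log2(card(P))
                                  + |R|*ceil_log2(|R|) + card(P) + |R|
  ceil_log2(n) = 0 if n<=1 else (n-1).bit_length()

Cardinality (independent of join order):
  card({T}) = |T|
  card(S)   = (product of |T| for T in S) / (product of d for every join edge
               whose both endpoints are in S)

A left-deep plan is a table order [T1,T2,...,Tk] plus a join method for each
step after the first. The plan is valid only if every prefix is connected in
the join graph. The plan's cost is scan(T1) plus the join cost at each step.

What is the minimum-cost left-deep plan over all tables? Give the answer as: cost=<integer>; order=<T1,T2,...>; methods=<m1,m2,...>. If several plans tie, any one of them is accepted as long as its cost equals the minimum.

Selinger DP (subsets sized 1..n):
  {B}: scan cost=120, card=120
  {C}: scan cost=80, card=80
  {A}: scan cost=20, card=20
  {BC}: card=240; try (B,nl_idx)→880, (C,nl_idx)→1200, (C,hash)→1360, (B,merge)→1680, (C,merge)→1720, (B,hash)→1840 …(+2); best=880 via (B,nl_idx)
  {AB}: card=1200; try (A,hash)→440, (B,merge)→1100, (A,merge)→1200, (B,nl_idx)→1360, (B,hash)→1720, (A,nl_idx)→1920 …(+2); best=440 via (A,hash)
  {AC}: card=800; try (A,hash)→360, (C,merge)→780, (A,merge)→840, (C,nl_idx)→960, (C,hash)→1160, (A,nl_idx)→1280 …(+2); best=360 via (A,hash)
  {ABC}: card=1200; try (A,hash)→1320, (C,hash)→2760, (B,hash)→2840, (A,merge)→3160, (A,nl_idx)→3280, (A,nl)→5680 …(+6); best=1320 via (A,hash)

cost=1320; order=C,B,A; methods=nl_idx,hash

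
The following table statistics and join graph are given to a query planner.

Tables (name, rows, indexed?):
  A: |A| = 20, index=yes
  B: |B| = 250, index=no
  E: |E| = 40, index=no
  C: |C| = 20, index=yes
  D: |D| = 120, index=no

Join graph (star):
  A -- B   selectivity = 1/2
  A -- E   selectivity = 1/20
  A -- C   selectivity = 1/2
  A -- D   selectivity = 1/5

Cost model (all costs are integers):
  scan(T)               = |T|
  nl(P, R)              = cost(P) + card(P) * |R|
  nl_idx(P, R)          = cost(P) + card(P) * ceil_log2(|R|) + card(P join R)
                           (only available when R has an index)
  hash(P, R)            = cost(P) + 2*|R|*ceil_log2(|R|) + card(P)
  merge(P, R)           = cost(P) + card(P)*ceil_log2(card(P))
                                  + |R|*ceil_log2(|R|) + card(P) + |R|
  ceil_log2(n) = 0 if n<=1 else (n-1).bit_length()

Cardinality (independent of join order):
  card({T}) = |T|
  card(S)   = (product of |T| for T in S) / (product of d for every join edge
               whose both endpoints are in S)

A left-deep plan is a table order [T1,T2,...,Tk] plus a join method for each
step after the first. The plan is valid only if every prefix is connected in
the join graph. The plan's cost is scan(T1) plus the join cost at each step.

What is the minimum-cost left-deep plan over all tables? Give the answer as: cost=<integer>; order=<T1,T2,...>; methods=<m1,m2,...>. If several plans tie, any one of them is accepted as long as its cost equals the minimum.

Selinger DP (subsets sized 1..n):
  {A}: scan cost=20, card=20
  {B}: scan cost=250, card=250
  {E}: scan cost=40, card=40
  {C}: scan cost=20, card=20
  {D}: scan cost=120, card=120
  {AB}: card=2500; try (A,hash)→700, (B,merge)→2390, (A,merge)→2620, (A,nl_idx)→4000, (B,hash)→4040, (B,nl)→5020 …(+1); best=700 via (A,hash)
  {AE}: card=40; try (A,hash)→280, (A,nl_idx)→280, (E,merge)→420, (A,merge)→440, (E,hash)→520, (E,nl)→820 …(+1); best=280 via (A,hash)
  {AC}: card=200; try (C,hash)→240, (A,hash)→240, (C,merge)→260, (A,merge)→260, (C,nl_idx)→320, (A,nl_idx)→320 …(+2); best=240 via (C,hash)
  {AD}: card=480; try (A,hash)→440, (D,merge)→1100, (A,merge)→1200, (A,nl_idx)→1200, (D,hash)→1720, (D,nl)→2420 …(+1); best=440 via (A,hash)
  {ABE}: card=5000; try (B,merge)→2810, (E,hash)→3680, (B,hash)→4320, (B,nl)→10280, (E,merge)→33480, (E,nl)→100700; best=2810 via (B,merge)
  {ABC}: card=25000; try (C,hash)→3400, (B,merge)→4290, (B,hash)→4440, (C,merge)→33320, (C,nl_idx)→38200, (B,nl)→50240 …(+1); best=3400 via (C,hash)
  {ABD}: card=60000; try (D,hash)→4880, (B,hash)→4920, (B,merge)→7490, (D,merge)→34160, (B,nl)→120440, (D,nl)→300700; best=4880 via (D,hash)
  {ACE}: card=400; try (C,hash)→520, (C,merge)→680, (C,nl_idx)→880, (E,hash)→920, (C,nl)→1080, (E,merge)→2320 …(+1); best=520 via (C,hash)
  {ADE}: card=960; try (E,hash)→1400, (D,merge)→1520, (D,hash)→2000, (D,nl)→5080, (E,merge)→5520, (E,nl)→19640; best=1400 via (E,hash)
  {ACD}: card=4800; try (C,hash)→1120, (D,hash)→2120, (D,merge)→3000, (C,merge)→5360, (C,nl_idx)→7640, (C,nl)→10040 …(+1); best=1120 via (C,hash)
  {ABCE}: card=50000; try (B,hash)→4920, (B,merge)→6770, (C,hash)→8010, (E,hash)→28880, (C,merge)→72930, (C,nl_idx)→77810 …(+4); best=4920 via (B,hash)
  {ABDE}: card=120000; try (B,hash)→6360, (D,hash)→9490, (B,merge)→14210, (E,hash)→65360, (D,merge)→73770, (B,nl)→241400 …(+3); best=6360 via (B,hash)
  {ABCD}: card=600000; try (B,hash)→9920, (D,hash)→30080, (C,hash)→65080, (B,merge)→70570, (D,merge)→404360, (C,nl_idx)→904880 …(+4); best=9920 via (B,hash)
  {ACDE}: card=9600; try (C,hash)→2560, (D,hash)→2600, (D,merge)→5480, (E,hash)→6400, (C,merge)→12080, (C,nl_idx)→15800 …(+4); best=2560 via (C,hash)
  {ABCDE}: card=1200000; try (B,hash)→16160, (D,hash)→56600, (C,hash)→126560, (B,merge)→148810, (E,hash)→610400, (D,merge)→855880 …(+7); best=16160 via (B,hash)

cost=16160; order=D,A,E,C,B; methods=hash,hash,hash,hash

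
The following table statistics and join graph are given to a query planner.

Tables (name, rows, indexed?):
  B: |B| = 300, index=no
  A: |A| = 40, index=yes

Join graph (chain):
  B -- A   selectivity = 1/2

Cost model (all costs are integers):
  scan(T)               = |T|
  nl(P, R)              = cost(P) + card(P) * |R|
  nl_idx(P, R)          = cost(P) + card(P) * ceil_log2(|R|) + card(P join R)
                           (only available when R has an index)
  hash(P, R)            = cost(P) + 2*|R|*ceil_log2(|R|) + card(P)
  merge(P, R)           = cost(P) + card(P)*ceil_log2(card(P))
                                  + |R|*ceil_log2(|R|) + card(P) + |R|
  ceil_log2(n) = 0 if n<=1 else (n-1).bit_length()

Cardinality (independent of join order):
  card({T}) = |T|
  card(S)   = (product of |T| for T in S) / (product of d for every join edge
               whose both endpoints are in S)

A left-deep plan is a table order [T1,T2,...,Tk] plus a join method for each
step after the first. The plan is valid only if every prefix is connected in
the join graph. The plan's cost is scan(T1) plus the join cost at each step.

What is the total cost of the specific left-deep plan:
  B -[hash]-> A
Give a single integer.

1080

step 1: scan B: cost=300, card=300
step 2: join A via hash
    card(P join A) = 300*40/(2) = 6000
    cost = 300 + 2*40*6 + 300 = 1080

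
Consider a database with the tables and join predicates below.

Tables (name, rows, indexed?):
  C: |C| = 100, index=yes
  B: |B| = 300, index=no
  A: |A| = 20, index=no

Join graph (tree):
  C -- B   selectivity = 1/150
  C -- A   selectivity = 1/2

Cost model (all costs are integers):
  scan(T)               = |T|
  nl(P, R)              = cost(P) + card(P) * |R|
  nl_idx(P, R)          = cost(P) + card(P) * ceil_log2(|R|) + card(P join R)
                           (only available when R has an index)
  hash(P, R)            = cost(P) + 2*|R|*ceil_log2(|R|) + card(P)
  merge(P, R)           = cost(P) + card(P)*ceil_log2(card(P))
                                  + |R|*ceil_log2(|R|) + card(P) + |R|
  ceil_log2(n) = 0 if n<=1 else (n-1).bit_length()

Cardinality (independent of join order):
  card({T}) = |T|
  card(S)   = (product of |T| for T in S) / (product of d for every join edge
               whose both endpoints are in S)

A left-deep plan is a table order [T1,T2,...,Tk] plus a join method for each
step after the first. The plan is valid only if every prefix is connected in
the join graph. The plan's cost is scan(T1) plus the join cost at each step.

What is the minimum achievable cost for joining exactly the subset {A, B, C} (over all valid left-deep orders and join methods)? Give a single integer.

2400

Selinger DP over subsets of {A,B,C}:
  {C}: scan cost=100, card=100
  {B}: scan cost=300, card=300
  {A}: scan cost=20, card=20
  {BC}: card=200; try (C,hash)→2000, (C,nl_idx)→2600, (B,merge)→3900, (C,merge)→4100, (B,hash)→5600, (B,nl)→30100 …(+1); best=2000 via (C,hash)
  {AC}: card=1000; try (A,hash)→400, (C,merge)→940, (A,merge)→1020, (C,nl_idx)→1160, (C,hash)→1440, (C,nl)→2020 …(+1); best=400 via (A,hash)
  {ABC}: card=2000; try (A,hash)→2400, (A,merge)→3920, (A,nl)→6000, (B,hash)→6800, (B,merge)→14400, (B,nl)→300400; best=2400 via (A,hash)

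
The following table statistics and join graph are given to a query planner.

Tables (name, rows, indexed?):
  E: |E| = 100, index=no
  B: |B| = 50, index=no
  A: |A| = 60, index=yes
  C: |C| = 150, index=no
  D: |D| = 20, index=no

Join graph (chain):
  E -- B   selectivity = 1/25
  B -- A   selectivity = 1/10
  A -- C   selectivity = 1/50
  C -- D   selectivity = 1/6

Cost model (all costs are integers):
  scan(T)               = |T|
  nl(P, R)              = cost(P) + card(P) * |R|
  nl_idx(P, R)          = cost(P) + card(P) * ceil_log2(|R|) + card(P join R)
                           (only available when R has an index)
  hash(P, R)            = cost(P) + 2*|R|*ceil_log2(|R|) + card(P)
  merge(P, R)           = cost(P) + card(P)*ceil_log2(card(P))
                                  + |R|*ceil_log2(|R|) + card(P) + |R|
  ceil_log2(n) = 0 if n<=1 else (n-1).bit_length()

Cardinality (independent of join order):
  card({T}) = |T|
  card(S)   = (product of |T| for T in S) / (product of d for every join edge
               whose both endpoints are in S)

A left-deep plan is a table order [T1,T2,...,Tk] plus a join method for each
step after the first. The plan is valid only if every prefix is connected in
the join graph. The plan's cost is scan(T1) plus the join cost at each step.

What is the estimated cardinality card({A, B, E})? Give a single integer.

1200

Tables in S: A(60), B(50), E(100)
Edges inside S: E-B(d=25), B-A(d=10)
numerator = 60 * 50 * 100 = 300000
denominator = 25 * 10 = 250
card(S) = 300000 / 250 = 1200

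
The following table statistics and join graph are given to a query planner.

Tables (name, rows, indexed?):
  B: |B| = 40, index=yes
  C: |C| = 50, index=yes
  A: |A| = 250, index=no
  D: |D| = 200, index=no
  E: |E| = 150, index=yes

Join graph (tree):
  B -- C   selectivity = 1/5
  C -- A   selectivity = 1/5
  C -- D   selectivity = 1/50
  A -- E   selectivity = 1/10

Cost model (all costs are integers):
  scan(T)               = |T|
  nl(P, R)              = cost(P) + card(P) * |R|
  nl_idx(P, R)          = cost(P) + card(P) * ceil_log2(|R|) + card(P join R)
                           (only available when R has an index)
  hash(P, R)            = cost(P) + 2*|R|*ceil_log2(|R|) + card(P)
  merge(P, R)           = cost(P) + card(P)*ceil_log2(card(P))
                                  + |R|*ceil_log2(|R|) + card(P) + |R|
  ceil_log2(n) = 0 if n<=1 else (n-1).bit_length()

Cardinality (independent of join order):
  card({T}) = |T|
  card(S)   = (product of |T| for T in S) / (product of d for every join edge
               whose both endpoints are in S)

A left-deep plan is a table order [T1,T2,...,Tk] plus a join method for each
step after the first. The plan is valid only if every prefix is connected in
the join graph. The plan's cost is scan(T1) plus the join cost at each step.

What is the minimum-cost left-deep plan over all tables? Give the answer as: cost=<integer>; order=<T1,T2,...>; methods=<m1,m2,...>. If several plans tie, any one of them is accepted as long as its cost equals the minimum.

cost=89680; order=D,C,B,A,E; methods=hash,hash,hash,hash

Selinger DP (subsets sized 1..n):
  {B}: scan cost=40, card=40
  {C}: scan cost=50, card=50
  {A}: scan cost=250, card=250
  {D}: scan cost=200, card=200
  {E}: scan cost=150, card=150
  {BC}: card=400; try (B,hash)→580, (C,merge)→670, (C,hash)→680, (C,nl_idx)→680, (B,merge)→680, (B,nl_idx)→750 …(+2); best=580 via (B,hash)
  {AC}: card=2500; try (C,hash)→1100, (A,merge)→2650, (C,merge)→2850, (A,hash)→4100, (C,nl_idx)→4250, (A,nl)→12550 …(+1); best=1100 via (C,hash)
  {CD}: card=200; try (C,hash)→1000, (C,nl_idx)→1600, (D,merge)→2200, (C,merge)→2350, (D,hash)→3300, (D,nl)→10050 …(+1); best=1000 via (C,hash)
  {AE}: card=3750; try (E,hash)→2900, (A,merge)→3750, (E,merge)→3850, (A,hash)→4300, (E,nl_idx)→6000, (A,nl)→37650 …(+1); best=2900 via (E,hash)
  {ABC}: card=20000; try (B,hash)→4080, (A,hash)→4980, (A,merge)→6830, (B,merge)→33880, (B,nl_idx)→36100, (A,nl)→100580 …(+1); best=4080 via (B,hash)
  {BCD}: card=1600; try (B,hash)→1680, (B,merge)→3080, (B,nl_idx)→3800, (D,hash)→4180, (D,merge)→6380, (B,nl)→9000 …(+1); best=1680 via (B,hash)
  {ACD}: card=10000; try (A,merge)→5050, (A,hash)→5200, (D,hash)→6800, (D,merge)→35400, (A,nl)→51000, (D,nl)→501100; best=5050 via (A,merge)
  {ACE}: card=37500; try (E,hash)→6000, (C,hash)→7250, (E,merge)→34950, (C,merge)→52000, (E,nl_idx)→58600, (C,nl_idx)→62900 …(+2); best=6000 via (E,hash)
  {ABCD}: card=80000; try (A,hash)→7280, (B,hash)→15530, (A,merge)→23130, (D,hash)→27280, (B,nl_idx)→145050, (B,merge)→155330 …(+4); best=7280 via (A,hash)
  {ABCE}: card=300000; try (E,hash)→26480, (B,hash)→43980, (E,merge)→325430, (E,nl_idx)→464080, (B,nl_idx)→531000, (B,merge)→643780 …(+2); best=26480 via (E,hash)
  {ACDE}: card=150000; try (E,hash)→17450, (D,hash)→46700, (E,merge)→156400, (E,nl_idx)→235050, (D,merge)→645300, (E,nl)→1505050 …(+1); best=17450 via (E,hash)
  {ABCDE}: card=1200000; try (E,hash)→89680, (B,hash)→167930, (D,hash)→329680, (E,merge)→1448630, (E,nl_idx)→1847280, (B,nl_idx)→2117450 …(+5); best=89680 via (E,hash)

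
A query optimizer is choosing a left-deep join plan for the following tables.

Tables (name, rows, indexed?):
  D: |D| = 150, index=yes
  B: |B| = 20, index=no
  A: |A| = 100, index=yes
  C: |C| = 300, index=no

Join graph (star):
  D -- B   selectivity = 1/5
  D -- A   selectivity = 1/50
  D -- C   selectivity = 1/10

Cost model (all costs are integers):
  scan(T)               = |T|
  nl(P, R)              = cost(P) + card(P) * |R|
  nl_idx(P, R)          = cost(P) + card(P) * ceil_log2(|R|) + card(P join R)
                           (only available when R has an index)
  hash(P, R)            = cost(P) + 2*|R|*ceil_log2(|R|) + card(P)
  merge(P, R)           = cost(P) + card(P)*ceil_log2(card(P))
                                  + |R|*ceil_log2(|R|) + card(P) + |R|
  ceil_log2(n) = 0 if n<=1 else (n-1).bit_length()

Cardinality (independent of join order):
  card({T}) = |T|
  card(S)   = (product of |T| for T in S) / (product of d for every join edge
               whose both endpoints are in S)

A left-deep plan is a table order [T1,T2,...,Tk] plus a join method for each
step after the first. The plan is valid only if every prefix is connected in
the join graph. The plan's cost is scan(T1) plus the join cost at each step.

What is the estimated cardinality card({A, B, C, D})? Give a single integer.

36000

Tables in S: A(100), B(20), C(300), D(150)
Edges inside S: D-B(d=5), D-A(d=50), D-C(d=10)
numerator = 100 * 20 * 300 * 150 = 90000000
denominator = 5 * 50 * 10 = 2500
card(S) = 90000000 / 2500 = 36000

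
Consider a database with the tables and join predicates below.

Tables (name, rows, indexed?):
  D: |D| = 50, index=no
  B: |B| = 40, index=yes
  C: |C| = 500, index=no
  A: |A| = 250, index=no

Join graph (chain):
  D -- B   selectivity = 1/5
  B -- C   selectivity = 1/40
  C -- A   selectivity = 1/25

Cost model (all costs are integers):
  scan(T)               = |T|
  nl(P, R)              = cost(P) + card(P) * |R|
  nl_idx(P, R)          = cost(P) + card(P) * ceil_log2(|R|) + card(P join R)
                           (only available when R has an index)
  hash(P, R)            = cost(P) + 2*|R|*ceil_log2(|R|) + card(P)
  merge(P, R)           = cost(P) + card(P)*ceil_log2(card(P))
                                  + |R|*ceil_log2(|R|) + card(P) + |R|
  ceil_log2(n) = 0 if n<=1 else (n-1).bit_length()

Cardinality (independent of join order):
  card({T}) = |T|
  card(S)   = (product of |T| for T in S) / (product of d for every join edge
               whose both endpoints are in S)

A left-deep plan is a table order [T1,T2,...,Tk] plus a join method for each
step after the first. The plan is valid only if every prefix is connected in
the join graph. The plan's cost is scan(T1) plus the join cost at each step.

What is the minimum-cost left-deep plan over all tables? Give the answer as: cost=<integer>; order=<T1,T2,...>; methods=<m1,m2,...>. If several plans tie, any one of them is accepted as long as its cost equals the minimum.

cost=11580; order=C,B,A,D; methods=hash,hash,hash

Selinger DP (subsets sized 1..n):
  {D}: scan cost=50, card=50
  {B}: scan cost=40, card=40
  {C}: scan cost=500, card=500
  {A}: scan cost=250, card=250
  {BD}: card=400; try (B,hash)→580, (D,merge)→670, (D,hash)→680, (B,merge)→680, (B,nl_idx)→750, (D,nl)→2040 …(+1); best=580 via (B,hash)
  {BC}: card=500; try (B,hash)→1480, (B,nl_idx)→4000, (C,merge)→5320, (B,merge)→5780, (C,hash)→9080, (C,nl)→20040 …(+1); best=1480 via (B,hash)
  {AC}: card=5000; try (A,hash)→5000, (C,merge)→7500, (A,merge)→7750, (C,hash)→9500, (C,nl)→125250, (A,nl)→125500; best=5000 via (A,hash)
  {BCD}: card=5000; try (D,hash)→2580, (D,merge)→6830, (C,merge)→9580, (C,hash)→9980, (D,nl)→26480, (C,nl)→200580; best=2580 via (D,hash)
  {ABC}: card=5000; try (A,hash)→5980, (A,merge)→8730, (B,hash)→10480, (B,nl_idx)→40000, (B,merge)→75280, (A,nl)→126480 …(+1); best=5980 via (A,hash)
  {ABCD}: card=50000; try (D,hash)→11580, (A,hash)→11580, (A,merge)→74830, (D,merge)→76330, (D,nl)→255980, (A,nl)→1252580; best=11580 via (D,hash)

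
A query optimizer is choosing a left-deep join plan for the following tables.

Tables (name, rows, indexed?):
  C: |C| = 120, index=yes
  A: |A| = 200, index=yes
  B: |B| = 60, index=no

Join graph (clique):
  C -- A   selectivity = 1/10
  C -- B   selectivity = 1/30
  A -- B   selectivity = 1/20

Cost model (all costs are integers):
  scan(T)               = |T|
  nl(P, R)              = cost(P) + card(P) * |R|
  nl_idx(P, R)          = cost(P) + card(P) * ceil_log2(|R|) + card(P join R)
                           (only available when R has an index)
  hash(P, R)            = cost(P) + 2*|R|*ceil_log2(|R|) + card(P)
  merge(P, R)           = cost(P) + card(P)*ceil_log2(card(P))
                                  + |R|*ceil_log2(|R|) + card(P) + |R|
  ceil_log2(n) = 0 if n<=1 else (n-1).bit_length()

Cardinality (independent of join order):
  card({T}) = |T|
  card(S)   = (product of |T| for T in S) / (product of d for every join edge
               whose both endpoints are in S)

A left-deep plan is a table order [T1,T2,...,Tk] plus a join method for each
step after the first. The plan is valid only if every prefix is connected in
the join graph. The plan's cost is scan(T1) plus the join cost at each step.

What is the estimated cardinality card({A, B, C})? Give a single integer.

240

Tables in S: A(200), B(60), C(120)
Edges inside S: C-A(d=10), C-B(d=30), A-B(d=20)
numerator = 200 * 60 * 120 = 1440000
denominator = 10 * 30 * 20 = 6000
card(S) = 1440000 / 6000 = 240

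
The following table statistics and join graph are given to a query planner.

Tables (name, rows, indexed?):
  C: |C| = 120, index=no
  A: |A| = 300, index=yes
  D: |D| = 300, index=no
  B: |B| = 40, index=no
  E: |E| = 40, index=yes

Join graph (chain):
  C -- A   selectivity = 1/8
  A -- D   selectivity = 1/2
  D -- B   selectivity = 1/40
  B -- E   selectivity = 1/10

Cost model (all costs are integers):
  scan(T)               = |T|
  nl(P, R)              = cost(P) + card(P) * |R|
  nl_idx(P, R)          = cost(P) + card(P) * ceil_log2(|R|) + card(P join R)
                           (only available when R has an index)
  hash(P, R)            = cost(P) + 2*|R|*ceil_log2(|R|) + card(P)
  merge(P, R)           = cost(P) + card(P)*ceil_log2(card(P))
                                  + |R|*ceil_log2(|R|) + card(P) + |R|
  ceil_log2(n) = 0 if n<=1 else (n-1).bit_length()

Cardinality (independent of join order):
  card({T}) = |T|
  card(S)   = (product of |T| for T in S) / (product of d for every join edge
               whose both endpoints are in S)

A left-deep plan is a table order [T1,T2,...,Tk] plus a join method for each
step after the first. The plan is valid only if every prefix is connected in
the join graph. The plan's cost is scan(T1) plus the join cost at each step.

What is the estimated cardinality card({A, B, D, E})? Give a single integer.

Tables in S: A(300), B(40), D(300), E(40)
Edges inside S: A-D(d=2), D-B(d=40), B-E(d=10)
numerator = 300 * 40 * 300 * 40 = 144000000
denominator = 2 * 40 * 10 = 800
card(S) = 144000000 / 800 = 180000

180000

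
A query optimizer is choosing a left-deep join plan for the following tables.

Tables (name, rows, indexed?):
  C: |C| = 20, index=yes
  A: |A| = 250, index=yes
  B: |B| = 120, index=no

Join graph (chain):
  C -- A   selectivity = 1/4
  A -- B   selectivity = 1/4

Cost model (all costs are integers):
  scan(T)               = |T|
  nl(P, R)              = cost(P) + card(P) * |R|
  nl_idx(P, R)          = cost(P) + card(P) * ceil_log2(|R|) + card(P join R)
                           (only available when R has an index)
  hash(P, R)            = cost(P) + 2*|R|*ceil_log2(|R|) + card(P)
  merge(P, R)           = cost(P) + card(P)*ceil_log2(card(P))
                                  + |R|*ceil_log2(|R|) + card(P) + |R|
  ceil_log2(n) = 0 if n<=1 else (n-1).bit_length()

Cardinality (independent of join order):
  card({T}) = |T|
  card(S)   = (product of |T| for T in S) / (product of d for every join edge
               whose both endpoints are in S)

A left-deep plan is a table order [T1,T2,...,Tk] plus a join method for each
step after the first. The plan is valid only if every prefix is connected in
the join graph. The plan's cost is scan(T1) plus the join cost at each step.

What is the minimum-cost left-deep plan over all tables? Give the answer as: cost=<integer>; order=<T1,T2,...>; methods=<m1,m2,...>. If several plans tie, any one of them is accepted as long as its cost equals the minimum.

cost=3630; order=A,C,B; methods=hash,hash

Selinger DP (subsets sized 1..n):
  {C}: scan cost=20, card=20
  {A}: scan cost=250, card=250
  {B}: scan cost=120, card=120
  {AC}: card=1250; try (C,hash)→700, (A,nl_idx)→1430, (A,merge)→2390, (C,merge)→2620, (C,nl_idx)→2750, (A,hash)→4040 …(+2); best=700 via (C,hash)
  {AB}: card=7500; try (B,hash)→2180, (A,merge)→3330, (B,merge)→3460, (A,hash)→4240, (A,nl_idx)→8580, (A,nl)→30120 …(+1); best=2180 via (B,hash)
  {ABC}: card=37500; try (B,hash)→3630, (C,hash)→9880, (B,merge)→16660, (C,nl_idx)→77180, (C,merge)→107300, (B,nl)→150700 …(+1); best=3630 via (B,hash)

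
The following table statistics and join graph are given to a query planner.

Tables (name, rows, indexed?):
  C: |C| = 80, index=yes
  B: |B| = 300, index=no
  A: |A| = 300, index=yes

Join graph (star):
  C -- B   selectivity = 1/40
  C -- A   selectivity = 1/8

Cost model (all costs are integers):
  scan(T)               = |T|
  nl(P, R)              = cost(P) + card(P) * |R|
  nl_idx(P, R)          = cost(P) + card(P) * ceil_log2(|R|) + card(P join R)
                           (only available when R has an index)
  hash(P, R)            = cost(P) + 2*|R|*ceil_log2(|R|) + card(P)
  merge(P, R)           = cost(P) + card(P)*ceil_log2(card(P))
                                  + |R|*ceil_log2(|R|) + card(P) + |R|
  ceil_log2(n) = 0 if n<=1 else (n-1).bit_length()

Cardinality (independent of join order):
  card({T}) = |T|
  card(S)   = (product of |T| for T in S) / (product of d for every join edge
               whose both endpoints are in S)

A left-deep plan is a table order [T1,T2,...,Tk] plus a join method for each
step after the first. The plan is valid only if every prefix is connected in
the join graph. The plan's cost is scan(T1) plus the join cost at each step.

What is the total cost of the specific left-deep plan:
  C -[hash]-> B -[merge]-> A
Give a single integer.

step 1: scan C: cost=80, card=80
step 2: join B via hash
    card(P join B) = 80*300/(40) = 600
    cost = 80 + 2*300*9 + 80 = 5560
step 3: join A via merge
    card(P join A) = 600*300/(8) = 22500
    cost = 5560 + 600*10 + 300*9 + 600 + 300 = 15160

15160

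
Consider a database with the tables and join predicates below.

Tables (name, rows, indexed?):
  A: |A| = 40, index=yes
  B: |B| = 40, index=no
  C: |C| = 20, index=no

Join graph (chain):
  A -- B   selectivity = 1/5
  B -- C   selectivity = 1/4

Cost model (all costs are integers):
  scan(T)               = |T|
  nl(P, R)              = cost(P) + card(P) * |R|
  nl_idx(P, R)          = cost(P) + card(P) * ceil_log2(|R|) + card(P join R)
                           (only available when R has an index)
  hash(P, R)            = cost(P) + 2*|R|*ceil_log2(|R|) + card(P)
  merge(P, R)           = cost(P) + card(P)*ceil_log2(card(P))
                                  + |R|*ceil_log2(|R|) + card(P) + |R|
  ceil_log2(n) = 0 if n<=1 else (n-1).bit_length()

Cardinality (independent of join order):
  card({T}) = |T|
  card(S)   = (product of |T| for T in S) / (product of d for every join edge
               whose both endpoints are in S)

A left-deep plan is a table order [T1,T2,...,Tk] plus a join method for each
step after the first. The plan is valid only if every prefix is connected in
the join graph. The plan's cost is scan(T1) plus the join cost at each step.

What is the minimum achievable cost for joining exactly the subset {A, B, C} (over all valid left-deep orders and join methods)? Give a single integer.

960

Selinger DP over subsets of {A,B,C}:
  {A}: scan cost=40, card=40
  {B}: scan cost=40, card=40
  {C}: scan cost=20, card=20
  {AB}: card=320; try (B,hash)→560, (A,hash)→560, (B,merge)→600, (A,merge)→600, (A,nl_idx)→600, (B,nl)→1640 …(+1); best=560 via (B,hash)
  {BC}: card=200; try (C,hash)→280, (B,merge)→420, (C,merge)→440, (B,hash)→520, (B,nl)→820, (C,nl)→840; best=280 via (C,hash)
  {ABC}: card=1600; try (A,hash)→960, (C,hash)→1080, (A,merge)→2360, (A,nl_idx)→3080, (C,merge)→3880, (C,nl)→6960 …(+1); best=960 via (A,hash)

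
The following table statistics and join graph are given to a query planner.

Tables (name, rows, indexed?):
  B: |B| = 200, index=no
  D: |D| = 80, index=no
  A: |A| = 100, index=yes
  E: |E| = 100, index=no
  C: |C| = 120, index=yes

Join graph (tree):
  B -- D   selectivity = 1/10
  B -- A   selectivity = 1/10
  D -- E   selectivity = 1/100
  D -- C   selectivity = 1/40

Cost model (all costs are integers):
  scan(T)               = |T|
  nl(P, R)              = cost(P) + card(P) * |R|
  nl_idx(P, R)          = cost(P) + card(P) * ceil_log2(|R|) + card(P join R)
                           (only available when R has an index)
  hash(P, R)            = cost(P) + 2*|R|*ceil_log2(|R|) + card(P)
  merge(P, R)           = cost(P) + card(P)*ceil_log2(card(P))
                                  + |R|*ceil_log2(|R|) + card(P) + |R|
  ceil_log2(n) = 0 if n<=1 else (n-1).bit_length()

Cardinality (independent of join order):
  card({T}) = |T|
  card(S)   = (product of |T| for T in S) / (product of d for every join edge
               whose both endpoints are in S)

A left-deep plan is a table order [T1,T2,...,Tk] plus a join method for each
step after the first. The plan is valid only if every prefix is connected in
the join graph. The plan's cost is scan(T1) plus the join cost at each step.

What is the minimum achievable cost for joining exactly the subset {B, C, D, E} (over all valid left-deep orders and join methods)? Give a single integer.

Selinger DP over subsets of {B,C,D,E}:
  {B}: scan cost=200, card=200
  {D}: scan cost=80, card=80
  {E}: scan cost=100, card=100
  {C}: scan cost=120, card=120
  {BD}: card=1600; try (D,hash)→1520, (B,merge)→2520, (D,merge)→2640, (B,hash)→3360, (B,nl)→16080, (D,nl)→16200; best=1520 via (D,hash)
  {DE}: card=80; try (D,hash)→1320, (E,merge)→1520, (D,merge)→1540, (E,hash)→1560, (E,nl)→8080, (D,nl)→8100; best=1320 via (D,hash)
  {CD}: card=240; try (C,nl_idx)→880, (D,hash)→1360, (C,merge)→1680, (D,merge)→1720, (C,hash)→1840, (C,nl)→9680 …(+1); best=880 via (C,nl_idx)
  {BDE}: card=1600; try (B,merge)→3760, (E,hash)→4520, (B,hash)→4600, (B,nl)→17320, (E,merge)→21520, (E,nl)→161520; best=3760 via (B,merge)
  {BCD}: card=4800; try (B,hash)→4320, (C,hash)→4800, (B,merge)→4840, (C,nl_idx)→17520, (C,merge)→21680, (B,nl)→48880 …(+1); best=4320 via (B,hash)
  {CDE}: card=240; try (C,nl_idx)→2120, (E,hash)→2520, (C,merge)→2920, (C,hash)→3080, (E,merge)→3840, (C,nl)→10920 …(+1); best=2120 via (C,nl_idx)
  {BCDE}: card=4800; try (B,hash)→5560, (B,merge)→6080, (C,hash)→7040, (E,hash)→10520, (C,nl_idx)→19760, (C,merge)→23920 …(+4); best=5560 via (B,hash)

5560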